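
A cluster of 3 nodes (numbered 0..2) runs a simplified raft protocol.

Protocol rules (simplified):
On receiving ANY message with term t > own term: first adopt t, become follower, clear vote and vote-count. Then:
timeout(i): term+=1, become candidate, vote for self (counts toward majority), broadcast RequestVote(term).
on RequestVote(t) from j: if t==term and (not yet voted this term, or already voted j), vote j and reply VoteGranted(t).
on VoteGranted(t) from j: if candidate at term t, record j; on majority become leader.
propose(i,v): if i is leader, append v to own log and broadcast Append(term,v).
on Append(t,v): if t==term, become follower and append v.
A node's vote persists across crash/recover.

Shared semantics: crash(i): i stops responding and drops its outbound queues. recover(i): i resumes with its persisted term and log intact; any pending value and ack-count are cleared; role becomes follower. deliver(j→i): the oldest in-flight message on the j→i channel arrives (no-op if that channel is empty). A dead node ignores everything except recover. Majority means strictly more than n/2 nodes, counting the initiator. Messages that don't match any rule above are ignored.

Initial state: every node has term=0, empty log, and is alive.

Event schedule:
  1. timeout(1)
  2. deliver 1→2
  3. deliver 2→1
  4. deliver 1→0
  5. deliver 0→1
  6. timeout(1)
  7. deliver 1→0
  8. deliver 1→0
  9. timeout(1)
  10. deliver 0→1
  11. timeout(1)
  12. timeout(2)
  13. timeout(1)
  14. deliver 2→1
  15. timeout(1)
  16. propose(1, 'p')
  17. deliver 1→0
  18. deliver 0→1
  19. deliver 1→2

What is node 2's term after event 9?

1

e1 timeout(1): 1[cand,t=1,-]
e2 deliver 1→2: 2[foll,t=1,-]
e3 deliver 2→1: 1[lead,t=1,-]
e4 deliver 1→0: 0[foll,t=1,-]
e5 deliver 0→1: ·
e6 timeout(1): 1[cand,t=2,-]
e7 deliver 1→0: 0[foll,t=2,-]
e8 deliver 1→0: ·
e9 timeout(1): 1[cand,t=3,-]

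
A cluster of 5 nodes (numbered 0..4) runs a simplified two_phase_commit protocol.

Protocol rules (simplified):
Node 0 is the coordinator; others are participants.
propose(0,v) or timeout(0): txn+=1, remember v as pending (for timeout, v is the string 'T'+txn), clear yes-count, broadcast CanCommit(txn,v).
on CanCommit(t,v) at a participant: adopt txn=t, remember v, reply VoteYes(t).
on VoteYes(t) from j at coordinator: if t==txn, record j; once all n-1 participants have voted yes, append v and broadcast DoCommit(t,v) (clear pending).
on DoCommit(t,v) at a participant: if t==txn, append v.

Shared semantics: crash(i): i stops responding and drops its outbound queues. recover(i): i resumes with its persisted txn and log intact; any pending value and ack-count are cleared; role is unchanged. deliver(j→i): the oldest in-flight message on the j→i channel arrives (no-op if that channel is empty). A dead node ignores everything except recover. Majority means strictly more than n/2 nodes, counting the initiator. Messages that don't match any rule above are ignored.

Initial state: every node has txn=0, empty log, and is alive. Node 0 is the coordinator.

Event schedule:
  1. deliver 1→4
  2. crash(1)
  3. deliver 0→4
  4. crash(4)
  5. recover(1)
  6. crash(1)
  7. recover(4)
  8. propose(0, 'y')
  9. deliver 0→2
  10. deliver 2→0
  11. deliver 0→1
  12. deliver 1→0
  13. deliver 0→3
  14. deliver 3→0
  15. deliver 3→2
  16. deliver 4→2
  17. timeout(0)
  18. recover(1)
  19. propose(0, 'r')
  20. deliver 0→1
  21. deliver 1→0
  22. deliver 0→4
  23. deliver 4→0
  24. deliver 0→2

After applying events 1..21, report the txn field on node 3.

[1] deliver 1→4 → ∅
[2] crash(1) → N1(✗part t0 [-])
[3] deliver 0→4 → ∅
[4] crash(4) → N4(✗part t0 [-])
[5] recover(1) → N1(part t0 [-])
[6] crash(1) → N1(✗part t0 [-])
[7] recover(4) → N4(part t0 [-])
[8] propose(0,'y') → N0(coor t1 [-])
[9] deliver 0→2 → N2(part t1 [-])
[10] deliver 2→0 → ∅
[11] deliver 0→1 → ∅
[12] deliver 1→0 → ∅
[13] deliver 0→3 → N3(part t1 [-])
[14] deliver 3→0 → ∅
[15] deliver 3→2 → ∅
[16] deliver 4→2 → ∅
[17] timeout(0) → N0(coor t2 [-])
[18] recover(1) → N1(part t0 [-])
[19] propose(0,'r') → N0(coor t3 [-])
[20] deliver 0→1 → N1(part t1 [-])
[21] deliver 1→0 → ∅

1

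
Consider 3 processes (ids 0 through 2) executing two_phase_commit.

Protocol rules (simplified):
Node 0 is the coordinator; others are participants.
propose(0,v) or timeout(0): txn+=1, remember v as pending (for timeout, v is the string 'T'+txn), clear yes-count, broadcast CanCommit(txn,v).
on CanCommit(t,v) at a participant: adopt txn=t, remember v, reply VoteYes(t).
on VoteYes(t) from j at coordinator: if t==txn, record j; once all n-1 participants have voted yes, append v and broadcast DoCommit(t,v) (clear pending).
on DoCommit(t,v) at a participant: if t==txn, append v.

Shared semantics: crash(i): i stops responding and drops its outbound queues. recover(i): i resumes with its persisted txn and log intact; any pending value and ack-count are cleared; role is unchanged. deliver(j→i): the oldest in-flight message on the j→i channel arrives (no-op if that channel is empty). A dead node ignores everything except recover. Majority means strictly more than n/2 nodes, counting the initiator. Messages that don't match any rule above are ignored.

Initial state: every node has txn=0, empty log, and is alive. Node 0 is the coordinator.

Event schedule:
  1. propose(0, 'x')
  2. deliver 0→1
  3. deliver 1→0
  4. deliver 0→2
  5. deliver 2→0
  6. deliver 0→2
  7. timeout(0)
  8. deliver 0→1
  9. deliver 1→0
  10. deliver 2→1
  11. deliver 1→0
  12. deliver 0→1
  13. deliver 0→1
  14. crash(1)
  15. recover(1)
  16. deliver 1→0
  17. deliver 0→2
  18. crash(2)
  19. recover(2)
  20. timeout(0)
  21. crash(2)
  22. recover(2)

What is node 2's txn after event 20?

after 1 — propose(0,'x'): n0:coor/t1/[-]
after 2 — deliver 0→1: n1:part/t1/[-]
after 3 — deliver 1→0: ·
after 4 — deliver 0→2: n2:part/t1/[-]
after 5 — deliver 2→0: n0:coor/t1/[x]
after 6 — deliver 0→2: n2:part/t1/[x]
after 7 — timeout(0): n0:coor/t2/[x]
after 8 — deliver 0→1: n1:part/t1/[x]
after 9 — deliver 1→0: ·
after 10 — deliver 2→1: ·
after 11 — deliver 1→0: ·
after 12 — deliver 0→1: n1:part/t2/[x]
after 13 — deliver 0→1: ·
after 14 — crash(1): n1:✗part/t2/[x]
after 15 — recover(1): n1:part/t2/[x]
after 16 — deliver 1→0: ·
after 17 — deliver 0→2: n2:part/t2/[x]
after 18 — crash(2): n2:✗part/t2/[x]
after 19 — recover(2): n2:part/t2/[x]
after 20 — timeout(0): n0:coor/t3/[x]

2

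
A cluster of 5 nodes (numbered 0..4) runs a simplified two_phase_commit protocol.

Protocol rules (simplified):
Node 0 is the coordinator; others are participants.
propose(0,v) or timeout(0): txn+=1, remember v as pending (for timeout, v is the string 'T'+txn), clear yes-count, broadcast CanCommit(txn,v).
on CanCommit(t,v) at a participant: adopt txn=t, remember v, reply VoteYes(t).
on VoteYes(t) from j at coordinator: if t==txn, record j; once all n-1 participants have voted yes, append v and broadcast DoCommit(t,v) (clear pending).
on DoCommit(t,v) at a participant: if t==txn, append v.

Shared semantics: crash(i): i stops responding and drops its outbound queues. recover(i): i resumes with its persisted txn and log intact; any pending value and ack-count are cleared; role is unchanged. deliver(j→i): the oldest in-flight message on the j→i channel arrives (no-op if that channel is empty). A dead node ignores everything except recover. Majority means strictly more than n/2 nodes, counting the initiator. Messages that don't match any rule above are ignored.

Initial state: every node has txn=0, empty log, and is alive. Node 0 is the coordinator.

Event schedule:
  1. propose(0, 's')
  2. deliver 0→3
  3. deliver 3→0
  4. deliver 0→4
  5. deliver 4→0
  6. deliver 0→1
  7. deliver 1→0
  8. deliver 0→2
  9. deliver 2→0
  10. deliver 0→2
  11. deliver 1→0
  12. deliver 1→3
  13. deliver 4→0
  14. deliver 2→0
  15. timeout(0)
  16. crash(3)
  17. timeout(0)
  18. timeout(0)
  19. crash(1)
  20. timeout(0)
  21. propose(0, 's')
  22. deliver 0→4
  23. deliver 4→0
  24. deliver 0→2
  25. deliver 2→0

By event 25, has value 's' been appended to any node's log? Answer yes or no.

step 1 propose(0,'s'): 0={coor,t=1,log=-}
step 2 deliver 0→3: 3={part,t=1,log=-}
step 3 deliver 3→0: —
step 4 deliver 0→4: 4={part,t=1,log=-}
step 5 deliver 4→0: —
step 6 deliver 0→1: 1={part,t=1,log=-}
step 7 deliver 1→0: —
step 8 deliver 0→2: 2={part,t=1,log=-}
step 9 deliver 2→0: 0={coor,t=1,log=s}
step 10 deliver 0→2: 2={part,t=1,log=s}
step 11 deliver 1→0: —
step 12 deliver 1→3: —
step 13 deliver 4→0: —
step 14 deliver 2→0: —
step 15 timeout(0): 0={coor,t=2,log=s}
step 16 crash(3): 3={✗part,t=1,log=-}
step 17 timeout(0): 0={coor,t=3,log=s}
step 18 timeout(0): 0={coor,t=4,log=s}
step 19 crash(1): 1={✗part,t=1,log=-}
step 20 timeout(0): 0={coor,t=5,log=s}
step 21 propose(0,'s'): 0={coor,t=6,log=s}
step 22 deliver 0→4: 4={part,t=1,log=s}
step 23 deliver 4→0: —
step 24 deliver 0→2: 2={part,t=2,log=s}
step 25 deliver 2→0: —

yes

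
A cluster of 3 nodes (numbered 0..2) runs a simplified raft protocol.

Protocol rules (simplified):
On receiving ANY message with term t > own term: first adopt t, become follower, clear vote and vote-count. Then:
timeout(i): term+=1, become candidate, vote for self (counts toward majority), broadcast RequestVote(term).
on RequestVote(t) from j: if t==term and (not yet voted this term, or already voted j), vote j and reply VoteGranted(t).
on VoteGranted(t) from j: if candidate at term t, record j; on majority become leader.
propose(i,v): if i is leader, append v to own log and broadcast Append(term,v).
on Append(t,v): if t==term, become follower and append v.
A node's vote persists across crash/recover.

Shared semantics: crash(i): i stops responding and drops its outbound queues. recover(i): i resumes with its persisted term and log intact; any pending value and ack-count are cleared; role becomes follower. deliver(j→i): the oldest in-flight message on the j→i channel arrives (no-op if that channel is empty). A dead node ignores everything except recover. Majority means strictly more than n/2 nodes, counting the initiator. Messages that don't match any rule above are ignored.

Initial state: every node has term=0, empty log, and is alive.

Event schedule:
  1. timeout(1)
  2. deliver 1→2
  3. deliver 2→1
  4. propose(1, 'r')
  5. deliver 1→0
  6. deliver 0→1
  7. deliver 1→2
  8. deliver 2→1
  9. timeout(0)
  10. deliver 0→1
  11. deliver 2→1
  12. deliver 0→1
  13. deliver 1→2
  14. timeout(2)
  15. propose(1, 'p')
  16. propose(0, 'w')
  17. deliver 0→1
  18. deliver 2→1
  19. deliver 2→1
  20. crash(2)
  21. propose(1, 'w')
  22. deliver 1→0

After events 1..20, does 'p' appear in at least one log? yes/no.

[1] timeout(1) → N1(cand t1 [-])
[2] deliver 1→2 → N2(foll t1 [-])
[3] deliver 2→1 → N1(lead t1 [-])
[4] propose(1,'r') → N1(lead t1 [r])
[5] deliver 1→0 → N0(foll t1 [-])
[6] deliver 0→1 → ∅
[7] deliver 1→2 → N2(foll t1 [r])
[8] deliver 2→1 → ∅
[9] timeout(0) → N0(cand t2 [-])
[10] deliver 0→1 → N1(foll t2 [r])
[11] deliver 2→1 → ∅
[12] deliver 0→1 → ∅
[13] deliver 1→2 → ∅
[14] timeout(2) → N2(cand t2 [r])
[15] propose(1,'p') → ∅
[16] propose(0,'w') → ∅
[17] deliver 0→1 → ∅
[18] deliver 2→1 → ∅
[19] deliver 2→1 → ∅
[20] crash(2) → N2(✗cand t2 [r])

no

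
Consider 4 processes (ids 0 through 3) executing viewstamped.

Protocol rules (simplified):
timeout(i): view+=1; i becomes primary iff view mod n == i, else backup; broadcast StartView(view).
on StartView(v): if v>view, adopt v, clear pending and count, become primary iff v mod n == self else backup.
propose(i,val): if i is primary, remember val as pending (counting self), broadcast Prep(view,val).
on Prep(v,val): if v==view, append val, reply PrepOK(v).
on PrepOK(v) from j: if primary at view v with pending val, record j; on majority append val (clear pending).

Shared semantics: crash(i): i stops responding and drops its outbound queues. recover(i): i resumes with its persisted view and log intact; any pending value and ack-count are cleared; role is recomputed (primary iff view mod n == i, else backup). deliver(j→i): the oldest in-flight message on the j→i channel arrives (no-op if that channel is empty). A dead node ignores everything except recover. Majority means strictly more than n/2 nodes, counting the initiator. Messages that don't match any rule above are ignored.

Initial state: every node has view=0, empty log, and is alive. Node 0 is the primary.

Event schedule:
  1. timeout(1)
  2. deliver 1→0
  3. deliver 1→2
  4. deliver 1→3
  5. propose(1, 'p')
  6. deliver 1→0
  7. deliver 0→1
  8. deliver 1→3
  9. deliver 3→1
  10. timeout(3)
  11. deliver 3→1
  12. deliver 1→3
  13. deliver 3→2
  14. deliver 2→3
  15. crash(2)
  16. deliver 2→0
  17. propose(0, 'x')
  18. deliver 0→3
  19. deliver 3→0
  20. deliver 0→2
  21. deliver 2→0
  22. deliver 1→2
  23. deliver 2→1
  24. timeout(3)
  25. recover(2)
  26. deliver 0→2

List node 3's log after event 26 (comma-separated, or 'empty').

step 1 timeout(1): 1={prim,v=1,log=-}
step 2 deliver 1→0: 0={back,v=1,log=-}
step 3 deliver 1→2: 2={back,v=1,log=-}
step 4 deliver 1→3: 3={back,v=1,log=-}
step 5 propose(1,'p'): —
step 6 deliver 1→0: 0={back,v=1,log=p}
step 7 deliver 0→1: —
step 8 deliver 1→3: 3={back,v=1,log=p}
step 9 deliver 3→1: 1={prim,v=1,log=p}
step 10 timeout(3): 3={back,v=2,log=p}
step 11 deliver 3→1: 1={back,v=2,log=p}
step 12 deliver 1→3: —
step 13 deliver 3→2: 2={prim,v=2,log=-}
step 14 deliver 2→3: —
step 15 crash(2): 2={✗prim,v=2,log=-}
step 16 deliver 2→0: —
step 17 propose(0,'x'): —
step 18 deliver 0→3: —
step 19 deliver 3→0: 0={back,v=2,log=p}
step 20 deliver 0→2: —
step 21 deliver 2→0: —
step 22 deliver 1→2: —
step 23 deliver 2→1: —
step 24 timeout(3): 3={prim,v=3,log=p}
step 25 recover(2): 2={prim,v=2,log=-}
step 26 deliver 0→2: —

p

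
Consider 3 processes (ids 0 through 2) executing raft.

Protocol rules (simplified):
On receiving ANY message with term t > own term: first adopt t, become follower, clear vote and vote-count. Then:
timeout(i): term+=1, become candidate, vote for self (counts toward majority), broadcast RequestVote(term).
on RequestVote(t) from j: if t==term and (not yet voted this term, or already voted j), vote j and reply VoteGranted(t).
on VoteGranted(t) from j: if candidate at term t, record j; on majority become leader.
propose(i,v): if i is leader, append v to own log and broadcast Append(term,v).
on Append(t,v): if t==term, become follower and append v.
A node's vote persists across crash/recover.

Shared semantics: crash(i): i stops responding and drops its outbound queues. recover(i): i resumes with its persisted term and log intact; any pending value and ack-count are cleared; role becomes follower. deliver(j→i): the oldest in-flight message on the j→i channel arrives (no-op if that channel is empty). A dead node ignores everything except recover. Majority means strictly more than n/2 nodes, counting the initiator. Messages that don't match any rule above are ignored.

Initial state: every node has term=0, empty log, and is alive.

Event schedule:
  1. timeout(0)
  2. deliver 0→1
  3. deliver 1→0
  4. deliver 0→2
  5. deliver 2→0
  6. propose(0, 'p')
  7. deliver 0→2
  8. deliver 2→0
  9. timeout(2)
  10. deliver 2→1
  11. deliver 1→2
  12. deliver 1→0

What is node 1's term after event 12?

[1] timeout(0) → N0(cand t1 [-])
[2] deliver 0→1 → N1(foll t1 [-])
[3] deliver 1→0 → N0(lead t1 [-])
[4] deliver 0→2 → N2(foll t1 [-])
[5] deliver 2→0 → ∅
[6] propose(0,'p') → N0(lead t1 [p])
[7] deliver 0→2 → N2(foll t1 [p])
[8] deliver 2→0 → ∅
[9] timeout(2) → N2(cand t2 [p])
[10] deliver 2→1 → N1(foll t2 [-])
[11] deliver 1→2 → N2(lead t2 [p])
[12] deliver 1→0 → ∅

2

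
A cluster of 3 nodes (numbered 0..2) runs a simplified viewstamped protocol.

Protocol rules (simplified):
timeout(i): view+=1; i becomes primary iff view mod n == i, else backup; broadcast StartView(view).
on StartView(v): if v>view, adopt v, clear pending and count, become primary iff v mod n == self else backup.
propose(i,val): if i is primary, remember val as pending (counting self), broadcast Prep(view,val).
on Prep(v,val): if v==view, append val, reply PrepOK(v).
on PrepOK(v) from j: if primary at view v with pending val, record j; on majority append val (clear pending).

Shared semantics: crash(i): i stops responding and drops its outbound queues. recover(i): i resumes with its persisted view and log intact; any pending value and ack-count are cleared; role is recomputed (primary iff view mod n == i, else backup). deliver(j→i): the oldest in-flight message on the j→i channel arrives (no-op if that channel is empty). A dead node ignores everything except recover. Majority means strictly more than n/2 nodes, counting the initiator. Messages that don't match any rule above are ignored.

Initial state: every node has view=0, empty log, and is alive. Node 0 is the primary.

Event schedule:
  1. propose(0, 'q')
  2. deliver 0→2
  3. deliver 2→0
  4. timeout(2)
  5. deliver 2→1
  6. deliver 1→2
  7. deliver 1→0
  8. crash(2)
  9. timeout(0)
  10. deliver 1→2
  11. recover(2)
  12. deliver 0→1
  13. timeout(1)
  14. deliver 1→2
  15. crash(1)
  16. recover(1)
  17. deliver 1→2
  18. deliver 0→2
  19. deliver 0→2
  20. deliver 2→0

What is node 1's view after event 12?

1

step 1 propose(0,'q'): —
step 2 deliver 0→2: 2={back,v=0,log=q}
step 3 deliver 2→0: 0={prim,v=0,log=q}
step 4 timeout(2): 2={back,v=1,log=q}
step 5 deliver 2→1: 1={prim,v=1,log=-}
step 6 deliver 1→2: —
step 7 deliver 1→0: —
step 8 crash(2): 2={✗back,v=1,log=q}
step 9 timeout(0): 0={back,v=1,log=q}
step 10 deliver 1→2: —
step 11 recover(2): 2={back,v=1,log=q}
step 12 deliver 0→1: —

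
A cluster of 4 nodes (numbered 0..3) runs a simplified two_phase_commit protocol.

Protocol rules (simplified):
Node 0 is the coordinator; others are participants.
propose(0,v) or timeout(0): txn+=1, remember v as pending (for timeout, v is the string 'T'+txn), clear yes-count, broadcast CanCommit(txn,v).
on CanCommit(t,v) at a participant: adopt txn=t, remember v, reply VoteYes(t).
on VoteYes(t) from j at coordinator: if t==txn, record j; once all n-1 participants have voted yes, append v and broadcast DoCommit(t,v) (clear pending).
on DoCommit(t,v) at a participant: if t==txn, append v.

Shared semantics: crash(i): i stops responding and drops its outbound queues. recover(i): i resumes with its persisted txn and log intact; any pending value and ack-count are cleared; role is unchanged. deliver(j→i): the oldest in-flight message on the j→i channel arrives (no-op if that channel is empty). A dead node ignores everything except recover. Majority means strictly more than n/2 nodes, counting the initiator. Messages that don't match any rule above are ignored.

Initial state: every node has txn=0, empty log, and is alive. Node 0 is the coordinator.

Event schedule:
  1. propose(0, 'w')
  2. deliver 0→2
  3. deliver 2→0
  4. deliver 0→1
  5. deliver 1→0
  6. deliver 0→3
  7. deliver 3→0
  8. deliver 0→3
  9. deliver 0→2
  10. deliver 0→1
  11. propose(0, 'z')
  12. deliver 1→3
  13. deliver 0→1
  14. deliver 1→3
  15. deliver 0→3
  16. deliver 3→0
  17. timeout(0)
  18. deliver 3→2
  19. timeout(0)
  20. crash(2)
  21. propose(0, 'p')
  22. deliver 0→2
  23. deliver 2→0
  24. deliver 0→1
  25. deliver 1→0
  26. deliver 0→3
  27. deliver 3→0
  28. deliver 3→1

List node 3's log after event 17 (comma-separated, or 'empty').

w

1. propose(0,'w'):  <0:coor t1 ->
2. deliver 0→2:  <2:part t1 ->
3. deliver 2→0:  nop
4. deliver 0→1:  <1:part t1 ->
5. deliver 1→0:  nop
6. deliver 0→3:  <3:part t1 ->
7. deliver 3→0:  <0:coor t1 w>
8. deliver 0→3:  <3:part t1 w>
9. deliver 0→2:  <2:part t1 w>
10. deliver 0→1:  <1:part t1 w>
11. propose(0,'z'):  <0:coor t2 w>
12. deliver 1→3:  nop
13. deliver 0→1:  <1:part t2 w>
14. deliver 1→3:  nop
15. deliver 0→3:  <3:part t2 w>
16. deliver 3→0:  nop
17. timeout(0):  <0:coor t3 w>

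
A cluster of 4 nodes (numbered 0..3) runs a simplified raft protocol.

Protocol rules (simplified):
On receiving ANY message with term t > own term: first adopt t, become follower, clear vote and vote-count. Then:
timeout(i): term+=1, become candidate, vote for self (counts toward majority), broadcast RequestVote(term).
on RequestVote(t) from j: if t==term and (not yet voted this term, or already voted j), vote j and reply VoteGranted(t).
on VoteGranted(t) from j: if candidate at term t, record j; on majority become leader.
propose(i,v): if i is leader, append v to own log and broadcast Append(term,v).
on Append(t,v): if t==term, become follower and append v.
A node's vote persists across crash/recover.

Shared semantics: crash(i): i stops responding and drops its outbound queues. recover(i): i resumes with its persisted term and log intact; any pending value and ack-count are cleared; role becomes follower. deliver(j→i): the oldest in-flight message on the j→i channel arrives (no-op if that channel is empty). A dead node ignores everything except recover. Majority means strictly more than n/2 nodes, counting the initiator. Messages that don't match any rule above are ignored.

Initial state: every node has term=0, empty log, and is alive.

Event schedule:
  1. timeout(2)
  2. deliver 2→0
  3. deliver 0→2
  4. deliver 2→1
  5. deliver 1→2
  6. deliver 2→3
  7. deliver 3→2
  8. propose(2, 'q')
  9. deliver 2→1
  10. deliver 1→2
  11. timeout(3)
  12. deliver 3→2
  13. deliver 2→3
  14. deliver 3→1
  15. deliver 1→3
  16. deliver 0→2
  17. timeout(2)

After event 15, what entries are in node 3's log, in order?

empty

1. timeout(2):  <2:cand t1 ->
2. deliver 2→0:  <0:foll t1 ->
3. deliver 0→2:  nop
4. deliver 2→1:  <1:foll t1 ->
5. deliver 1→2:  <2:lead t1 ->
6. deliver 2→3:  <3:foll t1 ->
7. deliver 3→2:  nop
8. propose(2,'q'):  <2:lead t1 q>
9. deliver 2→1:  <1:foll t1 q>
10. deliver 1→2:  nop
11. timeout(3):  <3:cand t2 ->
12. deliver 3→2:  <2:foll t2 q>
13. deliver 2→3:  nop
14. deliver 3→1:  <1:foll t2 q>
15. deliver 1→3:  nop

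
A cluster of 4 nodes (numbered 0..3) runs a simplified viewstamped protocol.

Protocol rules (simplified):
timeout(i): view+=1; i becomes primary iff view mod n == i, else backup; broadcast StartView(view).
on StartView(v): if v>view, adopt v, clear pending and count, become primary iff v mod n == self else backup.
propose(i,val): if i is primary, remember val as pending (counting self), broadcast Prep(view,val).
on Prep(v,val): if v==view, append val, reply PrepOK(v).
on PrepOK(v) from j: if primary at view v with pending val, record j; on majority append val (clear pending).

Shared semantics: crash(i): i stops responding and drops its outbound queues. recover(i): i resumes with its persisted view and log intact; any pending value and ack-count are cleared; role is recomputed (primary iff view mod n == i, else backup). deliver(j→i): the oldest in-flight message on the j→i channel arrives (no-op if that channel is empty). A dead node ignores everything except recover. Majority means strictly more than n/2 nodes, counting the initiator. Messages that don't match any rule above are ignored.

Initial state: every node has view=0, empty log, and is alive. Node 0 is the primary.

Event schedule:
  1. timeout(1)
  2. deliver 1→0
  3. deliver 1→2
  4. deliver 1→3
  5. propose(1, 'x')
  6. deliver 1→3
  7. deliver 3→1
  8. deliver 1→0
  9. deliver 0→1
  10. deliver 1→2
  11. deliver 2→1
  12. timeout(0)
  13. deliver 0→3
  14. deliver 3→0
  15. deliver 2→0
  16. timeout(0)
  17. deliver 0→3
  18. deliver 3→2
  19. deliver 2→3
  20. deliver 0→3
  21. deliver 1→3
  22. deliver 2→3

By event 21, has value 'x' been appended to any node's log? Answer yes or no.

yes

e1 timeout(1): 1[prim,v=1,-]
e2 deliver 1→0: 0[back,v=1,-]
e3 deliver 1→2: 2[back,v=1,-]
e4 deliver 1→3: 3[back,v=1,-]
e5 propose(1,'x'): ·
e6 deliver 1→3: 3[back,v=1,x]
e7 deliver 3→1: ·
e8 deliver 1→0: 0[back,v=1,x]
e9 deliver 0→1: 1[prim,v=1,x]
e10 deliver 1→2: 2[back,v=1,x]
e11 deliver 2→1: ·
e12 timeout(0): 0[back,v=2,x]
e13 deliver 0→3: 3[back,v=2,x]
e14 deliver 3→0: ·
e15 deliver 2→0: ·
e16 timeout(0): 0[back,v=3,x]
e17 deliver 0→3: 3[prim,v=3,x]
e18 deliver 3→2: ·
e19 deliver 2→3: ·
e20 deliver 0→3: ·
e21 deliver 1→3: ·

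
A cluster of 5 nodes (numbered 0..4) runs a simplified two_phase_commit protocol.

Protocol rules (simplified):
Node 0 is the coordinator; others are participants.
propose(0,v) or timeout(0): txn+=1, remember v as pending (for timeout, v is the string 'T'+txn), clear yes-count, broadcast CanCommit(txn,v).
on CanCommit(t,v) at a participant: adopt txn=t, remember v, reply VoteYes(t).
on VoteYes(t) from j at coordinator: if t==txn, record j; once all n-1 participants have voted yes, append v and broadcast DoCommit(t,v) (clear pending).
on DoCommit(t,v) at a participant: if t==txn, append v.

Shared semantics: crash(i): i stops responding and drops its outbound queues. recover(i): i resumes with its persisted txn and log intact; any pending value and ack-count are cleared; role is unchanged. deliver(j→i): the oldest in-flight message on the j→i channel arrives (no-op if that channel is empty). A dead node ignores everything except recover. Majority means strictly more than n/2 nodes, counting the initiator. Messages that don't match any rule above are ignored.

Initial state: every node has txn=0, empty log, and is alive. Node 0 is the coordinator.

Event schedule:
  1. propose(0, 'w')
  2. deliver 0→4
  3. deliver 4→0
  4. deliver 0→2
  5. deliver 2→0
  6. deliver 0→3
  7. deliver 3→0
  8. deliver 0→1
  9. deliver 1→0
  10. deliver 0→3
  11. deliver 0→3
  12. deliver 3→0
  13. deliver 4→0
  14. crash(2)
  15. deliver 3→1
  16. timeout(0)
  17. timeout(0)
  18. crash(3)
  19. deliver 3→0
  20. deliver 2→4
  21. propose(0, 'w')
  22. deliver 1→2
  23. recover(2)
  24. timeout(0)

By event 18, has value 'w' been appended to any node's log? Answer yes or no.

step 1 propose(0,'w'): 0={coor,t=1,log=-}
step 2 deliver 0→4: 4={part,t=1,log=-}
step 3 deliver 4→0: —
step 4 deliver 0→2: 2={part,t=1,log=-}
step 5 deliver 2→0: —
step 6 deliver 0→3: 3={part,t=1,log=-}
step 7 deliver 3→0: —
step 8 deliver 0→1: 1={part,t=1,log=-}
step 9 deliver 1→0: 0={coor,t=1,log=w}
step 10 deliver 0→3: 3={part,t=1,log=w}
step 11 deliver 0→3: —
step 12 deliver 3→0: —
step 13 deliver 4→0: —
step 14 crash(2): 2={✗part,t=1,log=-}
step 15 deliver 3→1: —
step 16 timeout(0): 0={coor,t=2,log=w}
step 17 timeout(0): 0={coor,t=3,log=w}
step 18 crash(3): 3={✗part,t=1,log=w}

yes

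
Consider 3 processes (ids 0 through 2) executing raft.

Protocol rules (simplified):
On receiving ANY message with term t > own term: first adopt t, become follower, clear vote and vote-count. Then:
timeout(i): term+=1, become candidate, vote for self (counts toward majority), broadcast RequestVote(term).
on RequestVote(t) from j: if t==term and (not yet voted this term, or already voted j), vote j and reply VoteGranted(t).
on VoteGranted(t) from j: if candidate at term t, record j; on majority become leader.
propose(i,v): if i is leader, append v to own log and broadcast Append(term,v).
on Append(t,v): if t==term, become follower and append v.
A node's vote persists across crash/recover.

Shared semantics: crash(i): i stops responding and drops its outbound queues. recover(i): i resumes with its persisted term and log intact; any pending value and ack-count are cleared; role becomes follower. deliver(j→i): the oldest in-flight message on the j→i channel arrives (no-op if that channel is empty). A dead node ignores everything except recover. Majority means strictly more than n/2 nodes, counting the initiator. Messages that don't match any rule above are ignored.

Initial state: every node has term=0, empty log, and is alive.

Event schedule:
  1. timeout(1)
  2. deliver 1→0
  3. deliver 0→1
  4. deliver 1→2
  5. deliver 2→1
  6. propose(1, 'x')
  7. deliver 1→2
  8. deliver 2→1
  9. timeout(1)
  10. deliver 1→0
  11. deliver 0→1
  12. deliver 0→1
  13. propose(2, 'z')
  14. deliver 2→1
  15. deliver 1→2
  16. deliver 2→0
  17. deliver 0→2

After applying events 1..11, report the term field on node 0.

1. timeout(1):  <1:cand t1 ->
2. deliver 1→0:  <0:foll t1 ->
3. deliver 0→1:  <1:lead t1 ->
4. deliver 1→2:  <2:foll t1 ->
5. deliver 2→1:  nop
6. propose(1,'x'):  <1:lead t1 x>
7. deliver 1→2:  <2:foll t1 x>
8. deliver 2→1:  nop
9. timeout(1):  <1:cand t2 x>
10. deliver 1→0:  <0:foll t1 x>
11. deliver 0→1:  nop

1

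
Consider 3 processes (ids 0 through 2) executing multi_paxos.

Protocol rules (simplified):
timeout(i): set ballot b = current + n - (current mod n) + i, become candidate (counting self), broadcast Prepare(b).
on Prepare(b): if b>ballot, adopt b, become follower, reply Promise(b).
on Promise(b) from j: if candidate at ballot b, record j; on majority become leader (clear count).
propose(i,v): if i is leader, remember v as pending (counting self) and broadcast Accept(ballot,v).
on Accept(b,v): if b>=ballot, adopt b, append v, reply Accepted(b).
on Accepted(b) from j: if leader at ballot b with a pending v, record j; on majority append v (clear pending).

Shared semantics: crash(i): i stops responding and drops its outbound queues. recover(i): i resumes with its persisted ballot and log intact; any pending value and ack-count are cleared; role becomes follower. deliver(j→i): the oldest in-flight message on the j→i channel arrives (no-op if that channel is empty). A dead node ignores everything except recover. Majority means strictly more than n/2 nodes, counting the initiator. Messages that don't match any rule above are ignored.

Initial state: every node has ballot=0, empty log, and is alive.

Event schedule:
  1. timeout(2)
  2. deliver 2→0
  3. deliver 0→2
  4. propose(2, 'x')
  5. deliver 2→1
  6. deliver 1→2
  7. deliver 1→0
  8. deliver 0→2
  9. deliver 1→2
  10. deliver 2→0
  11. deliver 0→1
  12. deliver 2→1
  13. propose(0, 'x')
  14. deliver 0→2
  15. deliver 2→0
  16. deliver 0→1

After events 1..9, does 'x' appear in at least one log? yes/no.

no

step 1 timeout(2): 2={cand,b=5,log=-}
step 2 deliver 2→0: 0={foll,b=5,log=-}
step 3 deliver 0→2: 2={lead,b=5,log=-}
step 4 propose(2,'x'): —
step 5 deliver 2→1: 1={foll,b=5,log=-}
step 6 deliver 1→2: —
step 7 deliver 1→0: —
step 8 deliver 0→2: —
step 9 deliver 1→2: —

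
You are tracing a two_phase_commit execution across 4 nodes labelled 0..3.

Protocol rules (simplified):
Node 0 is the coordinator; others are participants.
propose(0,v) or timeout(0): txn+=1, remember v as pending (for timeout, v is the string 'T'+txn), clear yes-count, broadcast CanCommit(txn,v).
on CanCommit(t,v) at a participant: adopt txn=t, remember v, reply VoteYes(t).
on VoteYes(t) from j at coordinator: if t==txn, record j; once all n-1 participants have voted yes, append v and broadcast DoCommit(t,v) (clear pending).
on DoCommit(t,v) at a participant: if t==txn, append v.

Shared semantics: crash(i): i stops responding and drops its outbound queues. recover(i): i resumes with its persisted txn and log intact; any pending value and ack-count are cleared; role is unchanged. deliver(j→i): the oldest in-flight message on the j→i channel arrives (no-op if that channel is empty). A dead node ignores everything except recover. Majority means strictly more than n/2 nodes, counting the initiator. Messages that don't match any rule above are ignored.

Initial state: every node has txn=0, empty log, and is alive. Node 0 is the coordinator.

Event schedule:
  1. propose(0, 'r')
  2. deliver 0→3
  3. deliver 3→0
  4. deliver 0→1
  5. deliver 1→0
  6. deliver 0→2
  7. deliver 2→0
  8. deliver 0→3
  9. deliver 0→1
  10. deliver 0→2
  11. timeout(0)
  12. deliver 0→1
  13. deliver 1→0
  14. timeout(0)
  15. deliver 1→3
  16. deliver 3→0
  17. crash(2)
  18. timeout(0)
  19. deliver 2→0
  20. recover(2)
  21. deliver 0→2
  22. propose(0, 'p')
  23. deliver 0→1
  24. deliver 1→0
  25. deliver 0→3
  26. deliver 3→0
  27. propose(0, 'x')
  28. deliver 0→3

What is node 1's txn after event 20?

step 1 propose(0,'r'): 0={coor,t=1,log=-}
step 2 deliver 0→3: 3={part,t=1,log=-}
step 3 deliver 3→0: —
step 4 deliver 0→1: 1={part,t=1,log=-}
step 5 deliver 1→0: —
step 6 deliver 0→2: 2={part,t=1,log=-}
step 7 deliver 2→0: 0={coor,t=1,log=r}
step 8 deliver 0→3: 3={part,t=1,log=r}
step 9 deliver 0→1: 1={part,t=1,log=r}
step 10 deliver 0→2: 2={part,t=1,log=r}
step 11 timeout(0): 0={coor,t=2,log=r}
step 12 deliver 0→1: 1={part,t=2,log=r}
step 13 deliver 1→0: —
step 14 timeout(0): 0={coor,t=3,log=r}
step 15 deliver 1→3: —
step 16 deliver 3→0: —
step 17 crash(2): 2={✗part,t=1,log=r}
step 18 timeout(0): 0={coor,t=4,log=r}
step 19 deliver 2→0: —
step 20 recover(2): 2={part,t=1,log=r}

2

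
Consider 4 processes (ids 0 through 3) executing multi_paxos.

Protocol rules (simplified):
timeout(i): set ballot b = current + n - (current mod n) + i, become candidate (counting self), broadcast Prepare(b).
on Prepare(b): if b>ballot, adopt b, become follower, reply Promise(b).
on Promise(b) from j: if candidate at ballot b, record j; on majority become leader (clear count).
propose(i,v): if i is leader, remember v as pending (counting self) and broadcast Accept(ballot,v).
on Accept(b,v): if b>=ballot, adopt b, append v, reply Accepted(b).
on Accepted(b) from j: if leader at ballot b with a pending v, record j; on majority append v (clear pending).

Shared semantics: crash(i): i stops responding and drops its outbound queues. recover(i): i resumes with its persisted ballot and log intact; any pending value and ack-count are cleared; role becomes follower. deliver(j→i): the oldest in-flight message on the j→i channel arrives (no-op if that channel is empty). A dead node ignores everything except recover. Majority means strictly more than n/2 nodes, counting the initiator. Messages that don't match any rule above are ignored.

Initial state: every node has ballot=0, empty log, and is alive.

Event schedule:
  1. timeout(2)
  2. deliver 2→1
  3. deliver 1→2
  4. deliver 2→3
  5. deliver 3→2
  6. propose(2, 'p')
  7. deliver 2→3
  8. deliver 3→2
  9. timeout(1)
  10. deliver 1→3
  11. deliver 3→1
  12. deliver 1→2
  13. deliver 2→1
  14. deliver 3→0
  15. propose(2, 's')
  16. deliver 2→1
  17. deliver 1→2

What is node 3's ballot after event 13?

after 1 — timeout(2): n2:cand/b6/[-]
after 2 — deliver 2→1: n1:foll/b6/[-]
after 3 — deliver 1→2: ·
after 4 — deliver 2→3: n3:foll/b6/[-]
after 5 — deliver 3→2: n2:lead/b6/[-]
after 6 — propose(2,'p'): ·
after 7 — deliver 2→3: n3:foll/b6/[p]
after 8 — deliver 3→2: ·
after 9 — timeout(1): n1:cand/b9/[-]
after 10 — deliver 1→3: n3:foll/b9/[p]
after 11 — deliver 3→1: ·
after 12 — deliver 1→2: n2:foll/b9/[-]
after 13 — deliver 2→1: ·

9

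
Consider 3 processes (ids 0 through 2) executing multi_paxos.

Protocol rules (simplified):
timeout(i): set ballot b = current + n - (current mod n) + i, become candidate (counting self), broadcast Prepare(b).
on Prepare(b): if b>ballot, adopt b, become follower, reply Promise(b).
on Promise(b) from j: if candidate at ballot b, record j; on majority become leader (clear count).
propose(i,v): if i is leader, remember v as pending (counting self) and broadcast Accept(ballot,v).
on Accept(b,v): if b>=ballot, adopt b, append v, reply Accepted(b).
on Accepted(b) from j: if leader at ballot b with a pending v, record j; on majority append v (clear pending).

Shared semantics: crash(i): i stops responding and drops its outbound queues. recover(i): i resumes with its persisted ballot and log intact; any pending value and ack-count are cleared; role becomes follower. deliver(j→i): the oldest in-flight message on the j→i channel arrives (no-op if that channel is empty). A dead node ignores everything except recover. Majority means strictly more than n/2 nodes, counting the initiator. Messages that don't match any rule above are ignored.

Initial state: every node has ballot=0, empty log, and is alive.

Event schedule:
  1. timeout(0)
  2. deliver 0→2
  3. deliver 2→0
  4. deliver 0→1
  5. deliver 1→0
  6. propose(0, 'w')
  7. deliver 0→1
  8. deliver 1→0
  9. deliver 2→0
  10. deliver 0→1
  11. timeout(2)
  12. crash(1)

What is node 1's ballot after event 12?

3

step 1 timeout(0): 0={cand,b=3,log=-}
step 2 deliver 0→2: 2={foll,b=3,log=-}
step 3 deliver 2→0: 0={lead,b=3,log=-}
step 4 deliver 0→1: 1={foll,b=3,log=-}
step 5 deliver 1→0: —
step 6 propose(0,'w'): —
step 7 deliver 0→1: 1={foll,b=3,log=w}
step 8 deliver 1→0: 0={lead,b=3,log=w}
step 9 deliver 2→0: —
step 10 deliver 0→1: —
step 11 timeout(2): 2={cand,b=8,log=-}
step 12 crash(1): 1={✗foll,b=3,log=w}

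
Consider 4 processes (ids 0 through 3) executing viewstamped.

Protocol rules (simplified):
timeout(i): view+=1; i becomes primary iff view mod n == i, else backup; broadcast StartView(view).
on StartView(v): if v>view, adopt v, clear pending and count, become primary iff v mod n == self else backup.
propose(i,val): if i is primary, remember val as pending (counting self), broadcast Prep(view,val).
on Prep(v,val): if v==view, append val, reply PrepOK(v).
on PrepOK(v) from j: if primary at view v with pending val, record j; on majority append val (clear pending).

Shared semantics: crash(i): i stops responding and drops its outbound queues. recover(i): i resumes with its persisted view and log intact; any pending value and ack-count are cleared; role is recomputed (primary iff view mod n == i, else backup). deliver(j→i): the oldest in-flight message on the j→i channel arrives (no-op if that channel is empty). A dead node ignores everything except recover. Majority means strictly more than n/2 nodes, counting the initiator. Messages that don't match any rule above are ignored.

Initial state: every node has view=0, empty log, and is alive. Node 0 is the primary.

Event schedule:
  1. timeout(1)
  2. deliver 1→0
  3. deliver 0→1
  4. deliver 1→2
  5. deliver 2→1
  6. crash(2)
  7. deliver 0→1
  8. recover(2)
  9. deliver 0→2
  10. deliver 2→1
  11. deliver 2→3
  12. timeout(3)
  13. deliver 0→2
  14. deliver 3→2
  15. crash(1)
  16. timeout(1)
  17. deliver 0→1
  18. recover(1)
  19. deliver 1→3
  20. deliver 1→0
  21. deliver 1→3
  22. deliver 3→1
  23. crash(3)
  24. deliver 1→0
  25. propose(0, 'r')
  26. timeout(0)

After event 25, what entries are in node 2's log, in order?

empty

[1] timeout(1) → N1(prim v1 [-])
[2] deliver 1→0 → N0(back v1 [-])
[3] deliver 0→1 → ∅
[4] deliver 1→2 → N2(back v1 [-])
[5] deliver 2→1 → ∅
[6] crash(2) → N2(✗back v1 [-])
[7] deliver 0→1 → ∅
[8] recover(2) → N2(back v1 [-])
[9] deliver 0→2 → ∅
[10] deliver 2→1 → ∅
[11] deliver 2→3 → ∅
[12] timeout(3) → N3(back v1 [-])
[13] deliver 0→2 → ∅
[14] deliver 3→2 → ∅
[15] crash(1) → N1(✗prim v1 [-])
[16] timeout(1) → ∅
[17] deliver 0→1 → ∅
[18] recover(1) → N1(prim v1 [-])
[19] deliver 1→3 → ∅
[20] deliver 1→0 → ∅
[21] deliver 1→3 → ∅
[22] deliver 3→1 → ∅
[23] crash(3) → N3(✗back v1 [-])
[24] deliver 1→0 → ∅
[25] propose(0,'r') → ∅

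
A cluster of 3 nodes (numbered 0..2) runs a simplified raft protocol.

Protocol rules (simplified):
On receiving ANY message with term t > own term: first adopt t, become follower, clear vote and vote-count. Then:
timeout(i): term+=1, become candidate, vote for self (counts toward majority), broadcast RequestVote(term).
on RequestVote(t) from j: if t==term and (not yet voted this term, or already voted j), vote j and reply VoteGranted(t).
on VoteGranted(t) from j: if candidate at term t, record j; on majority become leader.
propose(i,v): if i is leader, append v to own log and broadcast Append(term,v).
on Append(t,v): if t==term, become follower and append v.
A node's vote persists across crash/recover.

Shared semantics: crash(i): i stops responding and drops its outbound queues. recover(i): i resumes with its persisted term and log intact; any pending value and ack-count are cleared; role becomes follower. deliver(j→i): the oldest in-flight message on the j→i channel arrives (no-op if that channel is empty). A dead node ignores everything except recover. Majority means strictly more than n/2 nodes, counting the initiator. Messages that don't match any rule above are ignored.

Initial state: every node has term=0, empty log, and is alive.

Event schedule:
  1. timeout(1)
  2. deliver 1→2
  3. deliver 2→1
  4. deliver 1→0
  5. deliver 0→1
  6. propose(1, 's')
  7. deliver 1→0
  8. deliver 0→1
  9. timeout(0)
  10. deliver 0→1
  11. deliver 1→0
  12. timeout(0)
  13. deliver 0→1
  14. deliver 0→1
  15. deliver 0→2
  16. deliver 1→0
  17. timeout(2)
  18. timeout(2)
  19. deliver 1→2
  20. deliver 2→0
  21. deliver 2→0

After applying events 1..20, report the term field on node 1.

e1 timeout(1): 1[cand,t=1,-]
e2 deliver 1→2: 2[foll,t=1,-]
e3 deliver 2→1: 1[lead,t=1,-]
e4 deliver 1→0: 0[foll,t=1,-]
e5 deliver 0→1: ·
e6 propose(1,'s'): 1[lead,t=1,s]
e7 deliver 1→0: 0[foll,t=1,s]
e8 deliver 0→1: ·
e9 timeout(0): 0[cand,t=2,s]
e10 deliver 0→1: 1[foll,t=2,s]
e11 deliver 1→0: 0[lead,t=2,s]
e12 timeout(0): 0[cand,t=3,s]
e13 deliver 0→1: 1[foll,t=3,s]
e14 deliver 0→1: ·
e15 deliver 0→2: 2[foll,t=2,-]
e16 deliver 1→0: 0[lead,t=3,s]
e17 timeout(2): 2[cand,t=3,-]
e18 timeout(2): 2[cand,t=4,-]
e19 deliver 1→2: ·
e20 deliver 2→0: ·

3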